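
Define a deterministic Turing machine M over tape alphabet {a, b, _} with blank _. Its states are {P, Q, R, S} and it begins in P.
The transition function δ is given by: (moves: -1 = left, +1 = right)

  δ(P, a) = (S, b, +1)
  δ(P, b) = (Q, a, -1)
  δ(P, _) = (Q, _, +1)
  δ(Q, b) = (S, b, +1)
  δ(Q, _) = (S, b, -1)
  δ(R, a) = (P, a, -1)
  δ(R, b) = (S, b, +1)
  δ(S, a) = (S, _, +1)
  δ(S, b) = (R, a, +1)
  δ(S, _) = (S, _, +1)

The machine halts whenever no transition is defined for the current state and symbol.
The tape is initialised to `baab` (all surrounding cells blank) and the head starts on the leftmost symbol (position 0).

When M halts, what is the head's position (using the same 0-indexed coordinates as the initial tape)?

4

P | __[b]aab_   read b → write a, move -1, go to Q
Q | _[_]aaab_   read _ → write b, move -1, go to S
S | [_]baaab_   read _ → write _, move +1, go to S
S | _[b]aaab_   read b → write a, move +1, go to R
R | _a[a]aab_   read a → write a, move -1, go to P
P | _[a]aaab_   read a → write b, move +1, go to S
S | _b[a]aab_   read a → write _, move +1, go to S
S | _b_[a]ab_   read a → write _, move +1, go to S
S | _b__[a]b_   read a → write _, move +1, go to S
S | _b___[b]_   read b → write a, move +1, go to R
R | _b___a[_]
At halt the head is at cell 4.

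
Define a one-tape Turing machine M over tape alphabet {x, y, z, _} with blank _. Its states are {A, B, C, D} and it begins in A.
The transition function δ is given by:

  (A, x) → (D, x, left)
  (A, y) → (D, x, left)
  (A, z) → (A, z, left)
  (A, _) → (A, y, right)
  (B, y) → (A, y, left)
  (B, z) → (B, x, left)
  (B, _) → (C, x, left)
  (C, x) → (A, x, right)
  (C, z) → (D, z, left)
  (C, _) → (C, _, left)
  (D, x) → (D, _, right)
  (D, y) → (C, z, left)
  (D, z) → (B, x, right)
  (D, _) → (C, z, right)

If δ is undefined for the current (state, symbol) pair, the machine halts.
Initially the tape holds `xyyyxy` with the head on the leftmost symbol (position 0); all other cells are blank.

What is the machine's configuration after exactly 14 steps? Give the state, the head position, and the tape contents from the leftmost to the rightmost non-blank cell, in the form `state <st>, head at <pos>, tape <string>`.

state B, head at -2, tape xx__zyxy

state=A head=0 tape=__[x]yyyxy   (A,x)→(D,x,left)
state=D head=-1 tape=_[_]xyyyxy   (D,_)→(C,z,right)
state=C head=0 tape=_z[x]yyyxy   (C,x)→(A,x,right)
state=A head=1 tape=_zx[y]yyxy   (A,y)→(D,x,left)
state=D head=0 tape=_z[x]xyyxy   (D,x)→(D,_,right)
state=D head=1 tape=_z_[x]yyxy   (D,x)→(D,_,right)
state=D head=2 tape=_z__[y]yxy   (D,y)→(C,z,left)
state=C head=1 tape=_z_[_]zyxy   (C,_)→(C,_,left)
state=C head=0 tape=_z[_]_zyxy   (C,_)→(C,_,left)
state=C head=-1 tape=_[z]__zyxy   (C,z)→(D,z,left)
state=D head=-2 tape=[_]z__zyxy   (D,_)→(C,z,right)
state=C head=-1 tape=z[z]__zyxy   (C,z)→(D,z,left)
state=D head=-2 tape=[z]z__zyxy   (D,z)→(B,x,right)
state=B head=-1 tape=x[z]__zyxy   (B,z)→(B,x,left)
state=B head=-2 tape=[x]x__zyxy
After 14 steps: state B, head at -2, tape xx__zyxy.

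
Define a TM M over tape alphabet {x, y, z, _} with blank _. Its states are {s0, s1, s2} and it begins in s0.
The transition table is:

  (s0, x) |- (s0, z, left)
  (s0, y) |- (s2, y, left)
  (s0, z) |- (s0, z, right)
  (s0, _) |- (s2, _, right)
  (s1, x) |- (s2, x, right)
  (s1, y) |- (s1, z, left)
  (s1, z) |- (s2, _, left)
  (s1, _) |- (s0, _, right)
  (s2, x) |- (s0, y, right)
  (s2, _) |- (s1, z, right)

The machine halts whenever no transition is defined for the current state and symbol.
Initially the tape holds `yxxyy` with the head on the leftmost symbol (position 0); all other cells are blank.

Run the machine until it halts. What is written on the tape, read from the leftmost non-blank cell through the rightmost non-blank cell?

z_zzzyy

state=s0 head=0 tape=__[y]xxyy   (s0,y)→(s2,y,left)
state=s2 head=-1 tape=_[_]yxxyy   (s2,_)→(s1,z,right)
state=s1 head=0 tape=_z[y]xxyy   (s1,y)→(s1,z,left)
state=s1 head=-1 tape=_[z]zxxyy   (s1,z)→(s2,_,left)
state=s2 head=-2 tape=[_]_zxxyy   (s2,_)→(s1,z,right)
state=s1 head=-1 tape=z[_]zxxyy   (s1,_)→(s0,_,right)
state=s0 head=0 tape=z_[z]xxyy   (s0,z)→(s0,z,right)
state=s0 head=1 tape=z_z[x]xyy   (s0,x)→(s0,z,left)
state=s0 head=0 tape=z_[z]zxyy   (s0,z)→(s0,z,right)
state=s0 head=1 tape=z_z[z]xyy   (s0,z)→(s0,z,right)
state=s0 head=2 tape=z_zz[x]yy   (s0,x)→(s0,z,left)
state=s0 head=1 tape=z_z[z]zyy   (s0,z)→(s0,z,right)
state=s0 head=2 tape=z_zz[z]yy   (s0,z)→(s0,z,right)
state=s0 head=3 tape=z_zzz[y]y   (s0,y)→(s2,y,left)
state=s2 head=2 tape=z_zz[z]yy
The non-blank tape span at halt is z_zzzyy.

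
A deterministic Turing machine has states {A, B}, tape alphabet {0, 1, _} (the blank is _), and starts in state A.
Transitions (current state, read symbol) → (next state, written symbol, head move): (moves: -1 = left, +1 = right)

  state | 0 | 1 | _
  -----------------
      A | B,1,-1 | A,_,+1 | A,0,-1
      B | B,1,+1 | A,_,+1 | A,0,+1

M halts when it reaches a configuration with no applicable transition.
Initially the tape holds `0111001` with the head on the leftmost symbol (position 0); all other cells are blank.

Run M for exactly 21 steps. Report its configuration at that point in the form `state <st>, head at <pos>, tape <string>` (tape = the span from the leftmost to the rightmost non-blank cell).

state A, head at 5, tape 0___10100

state=A head=0 tape=_[0]111001_   (A,0)→(B,1,-1)
state=B head=-1 tape=[_]1111001_   (B,_)→(A,0,+1)
state=A head=0 tape=0[1]111001_   (A,1)→(A,_,+1)
state=A head=1 tape=0_[1]11001_   (A,1)→(A,_,+1)
state=A head=2 tape=0__[1]1001_   (A,1)→(A,_,+1)
state=A head=3 tape=0___[1]001_   (A,1)→(A,_,+1)
state=A head=4 tape=0____[0]01_   (A,0)→(B,1,-1)
state=B head=3 tape=0___[_]101_   (B,_)→(A,0,+1)
state=A head=4 tape=0___0[1]01_   (A,1)→(A,_,+1)
state=A head=5 tape=0___0_[0]1_   (A,0)→(B,1,-1)
state=B head=4 tape=0___0[_]11_   (B,_)→(A,0,+1)
state=A head=5 tape=0___00[1]1_   (A,1)→(A,_,+1)
state=A head=6 tape=0___00_[1]_   (A,1)→(A,_,+1)
state=A head=7 tape=0___00__[_]   (A,_)→(A,0,-1)
state=A head=6 tape=0___00_[_]0   (A,_)→(A,0,-1)
state=A head=5 tape=0___00[_]00   (A,_)→(A,0,-1)
state=A head=4 tape=0___0[0]000   (A,0)→(B,1,-1)
state=B head=3 tape=0___[0]1000   (B,0)→(B,1,+1)
state=B head=4 tape=0___1[1]000   (B,1)→(A,_,+1)
state=A head=5 tape=0___1_[0]00   (A,0)→(B,1,-1)
state=B head=4 tape=0___1[_]100   (B,_)→(A,0,+1)
state=A head=5 tape=0___10[1]00
After 21 steps: state A, head at 5, tape 0___10100.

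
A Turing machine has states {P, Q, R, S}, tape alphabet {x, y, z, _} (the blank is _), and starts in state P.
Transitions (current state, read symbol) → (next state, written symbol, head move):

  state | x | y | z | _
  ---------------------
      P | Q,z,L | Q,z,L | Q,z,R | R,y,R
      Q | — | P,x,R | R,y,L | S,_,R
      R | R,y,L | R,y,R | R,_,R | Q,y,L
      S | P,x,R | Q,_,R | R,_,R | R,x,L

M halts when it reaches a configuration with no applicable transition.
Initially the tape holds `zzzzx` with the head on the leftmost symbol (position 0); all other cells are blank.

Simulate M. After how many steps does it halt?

15

P | [z]zzzx__   read z → write z, move R, go to Q
Q | z[z]zzx__   read z → write y, move L, go to R
R | [z]yzzx__   read z → write _, move R, go to R
R | _[y]zzx__   read y → write y, move R, go to R
R | _y[z]zx__   read z → write _, move R, go to R
R | _y_[z]x__   read z → write _, move R, go to R
R | _y__[x]__   read x → write y, move L, go to R
R | _y_[_]y__   read _ → write y, move L, go to Q
Q | _y[_]yy__   read _ → write _, move R, go to S
S | _y_[y]y__   read y → write _, move R, go to Q
Q | _y__[y]__   read y → write x, move R, go to P
P | _y__x[_]_   read _ → write y, move R, go to R
R | _y__xy[_]   read _ → write y, move L, go to Q
Q | _y__x[y]y   read y → write x, move R, go to P
P | _y__xx[y]   read y → write z, move L, go to Q
Q | _y__x[x]z
M halts after 15 transitions.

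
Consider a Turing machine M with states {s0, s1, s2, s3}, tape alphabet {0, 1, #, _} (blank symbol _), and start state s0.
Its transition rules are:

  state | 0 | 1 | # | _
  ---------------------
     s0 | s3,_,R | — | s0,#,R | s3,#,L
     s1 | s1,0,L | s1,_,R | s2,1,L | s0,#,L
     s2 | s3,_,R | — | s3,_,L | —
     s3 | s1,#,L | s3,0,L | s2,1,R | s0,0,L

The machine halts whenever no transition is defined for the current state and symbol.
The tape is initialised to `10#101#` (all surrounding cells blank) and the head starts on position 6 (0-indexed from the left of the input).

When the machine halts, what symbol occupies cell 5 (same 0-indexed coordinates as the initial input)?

state=s0 head=6 tape=10#101[#]_   (s0,#)→(s0,#,R)
state=s0 head=7 tape=10#101#[_]   (s0,_)→(s3,#,L)
state=s3 head=6 tape=10#101[#]#   (s3,#)→(s2,1,R)
state=s2 head=7 tape=10#1011[#]   (s2,#)→(s3,_,L)
state=s3 head=6 tape=10#101[1]_   (s3,1)→(s3,0,L)
state=s3 head=5 tape=10#10[1]0_   (s3,1)→(s3,0,L)
state=s3 head=4 tape=10#1[0]00_   (s3,0)→(s1,#,L)
state=s1 head=3 tape=10#[1]#00_   (s1,1)→(s1,_,R)
state=s1 head=4 tape=10#_[#]00_   (s1,#)→(s2,1,L)
state=s2 head=3 tape=10#[_]100_
Cell 5 holds 0 when M halts.

0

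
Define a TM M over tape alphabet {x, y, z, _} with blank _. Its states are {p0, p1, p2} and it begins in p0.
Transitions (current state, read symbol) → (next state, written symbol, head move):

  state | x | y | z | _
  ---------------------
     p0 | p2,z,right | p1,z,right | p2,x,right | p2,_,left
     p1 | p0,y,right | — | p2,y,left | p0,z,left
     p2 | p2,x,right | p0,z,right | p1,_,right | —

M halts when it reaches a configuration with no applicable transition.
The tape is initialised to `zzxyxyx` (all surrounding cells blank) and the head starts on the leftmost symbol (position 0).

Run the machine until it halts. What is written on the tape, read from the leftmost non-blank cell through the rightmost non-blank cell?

x__zzzzz

p0 | [z]zxyxyx_   read z → write x, move right, go to p2
p2 | x[z]xyxyx_   read z → write _, move right, go to p1
p1 | x_[x]yxyx_   read x → write y, move right, go to p0
p0 | x_y[y]xyx_   read y → write z, move right, go to p1
p1 | x_yz[x]yx_   read x → write y, move right, go to p0
p0 | x_yzy[y]x_   read y → write z, move right, go to p1
p1 | x_yzyz[x]_   read x → write y, move right, go to p0
p0 | x_yzyzy[_]   read _ → write _, move left, go to p2
p2 | x_yzyz[y]_   read y → write z, move right, go to p0
p0 | x_yzyzz[_]   read _ → write _, move left, go to p2
p2 | x_yzyz[z]_   read z → write _, move right, go to p1
p1 | x_yzyz_[_]   read _ → write z, move left, go to p0
p0 | x_yzyz[_]z   read _ → write _, move left, go to p2
p2 | x_yzy[z]_z   read z → write _, move right, go to p1
p1 | x_yzy_[_]z   read _ → write z, move left, go to p0
p0 | x_yzy[_]zz   read _ → write _, move left, go to p2
p2 | x_yz[y]_zz   read y → write z, move right, go to p0
p0 | x_yzz[_]zz   read _ → write _, move left, go to p2
p2 | x_yz[z]_zz   read z → write _, move right, go to p1
p1 | x_yz_[_]zz   read _ → write z, move left, go to p0
p0 | x_yz[_]zzz   read _ → write _, move left, go to p2
p2 | x_y[z]_zzz   read z → write _, move right, go to p1
p1 | x_y_[_]zzz   read _ → write z, move left, go to p0
p0 | x_y[_]zzzz   read _ → write _, move left, go to p2
p2 | x_[y]_zzzz   read y → write z, move right, go to p0
p0 | x_z[_]zzzz   read _ → write _, move left, go to p2
p2 | x_[z]_zzzz   read z → write _, move right, go to p1
p1 | x__[_]zzzz   read _ → write z, move left, go to p0
p0 | x_[_]zzzzz   read _ → write _, move left, go to p2
p2 | x[_]_zzzzz
The non-blank tape span at halt is x__zzzzz.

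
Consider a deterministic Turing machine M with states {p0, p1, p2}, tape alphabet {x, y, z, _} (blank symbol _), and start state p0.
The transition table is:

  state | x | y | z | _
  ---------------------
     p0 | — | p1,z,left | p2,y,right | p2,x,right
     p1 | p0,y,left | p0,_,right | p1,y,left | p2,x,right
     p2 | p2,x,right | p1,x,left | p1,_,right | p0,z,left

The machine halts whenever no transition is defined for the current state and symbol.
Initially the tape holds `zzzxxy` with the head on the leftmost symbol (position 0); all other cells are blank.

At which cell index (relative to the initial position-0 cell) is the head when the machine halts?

2

p0 | _[z]zzxxy   read z → write y, move right, go to p2
p2 | _y[z]zxxy   read z → write _, move right, go to p1
p1 | _y_[z]xxy   read z → write y, move left, go to p1
p1 | _y[_]yxxy   read _ → write x, move right, go to p2
p2 | _yx[y]xxy   read y → write x, move left, go to p1
p1 | _y[x]xxxy   read x → write y, move left, go to p0
p0 | _[y]yxxxy   read y → write z, move left, go to p1
p1 | [_]zyxxxy   read _ → write x, move right, go to p2
p2 | x[z]yxxxy   read z → write _, move right, go to p1
p1 | x_[y]xxxy   read y → write _, move right, go to p0
p0 | x__[x]xxy
At halt the head is at cell 2.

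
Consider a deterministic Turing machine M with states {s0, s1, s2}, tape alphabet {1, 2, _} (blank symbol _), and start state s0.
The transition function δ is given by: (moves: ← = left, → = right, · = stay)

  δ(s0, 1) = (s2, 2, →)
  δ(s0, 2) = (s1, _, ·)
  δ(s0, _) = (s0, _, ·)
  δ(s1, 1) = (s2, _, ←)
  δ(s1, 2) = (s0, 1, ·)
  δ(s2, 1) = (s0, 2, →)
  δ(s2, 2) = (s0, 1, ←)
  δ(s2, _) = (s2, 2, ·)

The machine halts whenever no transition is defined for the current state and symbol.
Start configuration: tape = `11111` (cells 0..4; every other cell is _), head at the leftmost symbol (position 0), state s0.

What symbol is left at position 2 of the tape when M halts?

2

state=s0 head=0 tape=[1]1111_   (s0,1)→(s2,2,→)
state=s2 head=1 tape=2[1]111_   (s2,1)→(s0,2,→)
state=s0 head=2 tape=22[1]11_   (s0,1)→(s2,2,→)
state=s2 head=3 tape=222[1]1_   (s2,1)→(s0,2,→)
state=s0 head=4 tape=2222[1]_   (s0,1)→(s2,2,→)
state=s2 head=5 tape=22222[_]   (s2,_)→(s2,2,·)
state=s2 head=5 tape=22222[2]   (s2,2)→(s0,1,←)
state=s0 head=4 tape=2222[2]1   (s0,2)→(s1,_,·)
state=s1 head=4 tape=2222[_]1
Cell 2 holds 2 when M halts.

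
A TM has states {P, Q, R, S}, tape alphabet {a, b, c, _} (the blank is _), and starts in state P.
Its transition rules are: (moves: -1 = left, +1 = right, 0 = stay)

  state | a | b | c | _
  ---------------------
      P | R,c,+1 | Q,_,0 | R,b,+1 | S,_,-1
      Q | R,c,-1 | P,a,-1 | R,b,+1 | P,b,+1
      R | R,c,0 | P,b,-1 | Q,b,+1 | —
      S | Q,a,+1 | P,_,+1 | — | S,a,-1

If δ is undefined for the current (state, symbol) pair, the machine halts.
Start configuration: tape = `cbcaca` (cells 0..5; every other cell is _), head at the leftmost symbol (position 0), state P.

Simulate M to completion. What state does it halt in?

R

state=P head=0 tape=[c]bcaca__   (P,c)→(R,b,+1)
state=R head=1 tape=b[b]caca__   (R,b)→(P,b,-1)
state=P head=0 tape=[b]bcaca__   (P,b)→(Q,_,0)
state=Q head=0 tape=[_]bcaca__   (Q,_)→(P,b,+1)
state=P head=1 tape=b[b]caca__   (P,b)→(Q,_,0)
state=Q head=1 tape=b[_]caca__   (Q,_)→(P,b,+1)
state=P head=2 tape=bb[c]aca__   (P,c)→(R,b,+1)
state=R head=3 tape=bbb[a]ca__   (R,a)→(R,c,0)
state=R head=3 tape=bbb[c]ca__   (R,c)→(Q,b,+1)
state=Q head=4 tape=bbbb[c]a__   (Q,c)→(R,b,+1)
state=R head=5 tape=bbbbb[a]__   (R,a)→(R,c,0)
state=R head=5 tape=bbbbb[c]__   (R,c)→(Q,b,+1)
state=Q head=6 tape=bbbbbb[_]_   (Q,_)→(P,b,+1)
state=P head=7 tape=bbbbbbb[_]   (P,_)→(S,_,-1)
state=S head=6 tape=bbbbbb[b]_   (S,b)→(P,_,+1)
state=P head=7 tape=bbbbbb_[_]   (P,_)→(S,_,-1)
state=S head=6 tape=bbbbbb[_]_   (S,_)→(S,a,-1)
state=S head=5 tape=bbbbb[b]a_   (S,b)→(P,_,+1)
state=P head=6 tape=bbbbb_[a]_   (P,a)→(R,c,+1)
state=R head=7 tape=bbbbb_c[_]
No transition is defined for (R, _); M halts in state R.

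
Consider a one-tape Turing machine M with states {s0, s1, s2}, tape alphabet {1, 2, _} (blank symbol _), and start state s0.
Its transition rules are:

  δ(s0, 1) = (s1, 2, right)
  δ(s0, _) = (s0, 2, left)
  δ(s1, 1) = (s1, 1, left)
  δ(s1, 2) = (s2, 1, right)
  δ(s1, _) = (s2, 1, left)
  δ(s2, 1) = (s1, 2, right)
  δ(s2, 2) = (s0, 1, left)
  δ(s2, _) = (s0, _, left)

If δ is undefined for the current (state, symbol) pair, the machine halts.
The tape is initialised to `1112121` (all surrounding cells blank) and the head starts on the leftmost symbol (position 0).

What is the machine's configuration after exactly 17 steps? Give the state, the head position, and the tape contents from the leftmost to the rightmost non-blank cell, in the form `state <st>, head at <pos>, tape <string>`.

state=s0 head=0 tape=[1]112121_   (s0,1)→(s1,2,right)
state=s1 head=1 tape=2[1]12121_   (s1,1)→(s1,1,left)
state=s1 head=0 tape=[2]112121_   (s1,2)→(s2,1,right)
state=s2 head=1 tape=1[1]12121_   (s2,1)→(s1,2,right)
state=s1 head=2 tape=12[1]2121_   (s1,1)→(s1,1,left)
state=s1 head=1 tape=1[2]12121_   (s1,2)→(s2,1,right)
state=s2 head=2 tape=11[1]2121_   (s2,1)→(s1,2,right)
state=s1 head=3 tape=112[2]121_   (s1,2)→(s2,1,right)
state=s2 head=4 tape=1121[1]21_   (s2,1)→(s1,2,right)
state=s1 head=5 tape=11212[2]1_   (s1,2)→(s2,1,right)
state=s2 head=6 tape=112121[1]_   (s2,1)→(s1,2,right)
state=s1 head=7 tape=1121212[_]   (s1,_)→(s2,1,left)
state=s2 head=6 tape=112121[2]1   (s2,2)→(s0,1,left)
state=s0 head=5 tape=11212[1]11   (s0,1)→(s1,2,right)
state=s1 head=6 tape=112122[1]1   (s1,1)→(s1,1,left)
state=s1 head=5 tape=11212[2]11   (s1,2)→(s2,1,right)
state=s2 head=6 tape=112121[1]1   (s2,1)→(s1,2,right)
state=s1 head=7 tape=1121212[1]
After 17 steps: state s1, head at 7, tape 11212121.

state s1, head at 7, tape 11212121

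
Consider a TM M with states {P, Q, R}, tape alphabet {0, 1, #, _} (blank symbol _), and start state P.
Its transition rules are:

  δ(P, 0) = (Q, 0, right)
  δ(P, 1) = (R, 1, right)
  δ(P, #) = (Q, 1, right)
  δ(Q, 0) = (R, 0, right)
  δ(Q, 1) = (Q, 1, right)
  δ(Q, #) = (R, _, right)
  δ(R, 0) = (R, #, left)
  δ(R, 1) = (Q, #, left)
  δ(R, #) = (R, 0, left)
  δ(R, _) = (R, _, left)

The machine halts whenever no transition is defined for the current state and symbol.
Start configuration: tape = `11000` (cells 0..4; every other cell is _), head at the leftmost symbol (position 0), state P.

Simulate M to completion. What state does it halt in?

state=P head=0 tape=_[1]1000   (P,1)→(R,1,right)
state=R head=1 tape=_1[1]000   (R,1)→(Q,#,left)
state=Q head=0 tape=_[1]#000   (Q,1)→(Q,1,right)
state=Q head=1 tape=_1[#]000   (Q,#)→(R,_,right)
state=R head=2 tape=_1_[0]00   (R,0)→(R,#,left)
state=R head=1 tape=_1[_]#00   (R,_)→(R,_,left)
state=R head=0 tape=_[1]_#00   (R,1)→(Q,#,left)
state=Q head=-1 tape=[_]#_#00
No transition is defined for (Q, _); M halts in state Q.

Q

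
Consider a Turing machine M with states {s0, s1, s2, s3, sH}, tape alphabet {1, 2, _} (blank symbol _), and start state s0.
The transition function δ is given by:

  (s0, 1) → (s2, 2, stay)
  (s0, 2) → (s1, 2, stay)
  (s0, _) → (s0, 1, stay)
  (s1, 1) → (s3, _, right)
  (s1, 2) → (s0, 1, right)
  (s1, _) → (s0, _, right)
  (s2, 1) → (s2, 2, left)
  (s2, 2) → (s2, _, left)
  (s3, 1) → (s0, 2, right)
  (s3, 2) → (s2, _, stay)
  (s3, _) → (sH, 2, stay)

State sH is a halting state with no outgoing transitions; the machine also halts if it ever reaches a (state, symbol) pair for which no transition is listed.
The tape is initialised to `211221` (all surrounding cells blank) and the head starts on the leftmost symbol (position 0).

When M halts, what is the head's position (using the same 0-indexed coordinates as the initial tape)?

-1

s0 | _[2]11221   read 2 → write 2, move stay, go to s1
s1 | _[2]11221   read 2 → write 1, move right, go to s0
s0 | _1[1]1221   read 1 → write 2, move stay, go to s2
s2 | _1[2]1221   read 2 → write _, move left, go to s2
s2 | _[1]_1221   read 1 → write 2, move left, go to s2
s2 | [_]2_1221
At halt the head is at cell -1.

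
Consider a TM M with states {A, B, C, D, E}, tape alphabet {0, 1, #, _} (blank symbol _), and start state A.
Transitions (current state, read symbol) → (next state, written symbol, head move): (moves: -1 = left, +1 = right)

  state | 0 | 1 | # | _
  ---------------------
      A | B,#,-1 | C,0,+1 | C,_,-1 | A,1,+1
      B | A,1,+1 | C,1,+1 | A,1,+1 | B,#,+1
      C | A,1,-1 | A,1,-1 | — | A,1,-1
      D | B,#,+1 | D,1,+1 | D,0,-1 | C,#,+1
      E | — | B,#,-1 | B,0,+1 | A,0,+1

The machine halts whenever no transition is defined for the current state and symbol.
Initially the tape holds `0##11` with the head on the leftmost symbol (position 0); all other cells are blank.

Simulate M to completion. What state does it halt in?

state=A head=0 tape=___[0]##11   (A,0)→(B,#,-1)
state=B head=-1 tape=__[_]###11   (B,_)→(B,#,+1)
state=B head=0 tape=__#[#]##11   (B,#)→(A,1,+1)
state=A head=1 tape=__#1[#]#11   (A,#)→(C,_,-1)
state=C head=0 tape=__#[1]_#11   (C,1)→(A,1,-1)
state=A head=-1 tape=__[#]1_#11   (A,#)→(C,_,-1)
state=C head=-2 tape=_[_]_1_#11   (C,_)→(A,1,-1)
state=A head=-3 tape=[_]1_1_#11   (A,_)→(A,1,+1)
state=A head=-2 tape=1[1]_1_#11   (A,1)→(C,0,+1)
state=C head=-1 tape=10[_]1_#11   (C,_)→(A,1,-1)
state=A head=-2 tape=1[0]11_#11   (A,0)→(B,#,-1)
state=B head=-3 tape=[1]#11_#11   (B,1)→(C,1,+1)
state=C head=-2 tape=1[#]11_#11
No transition is defined for (C, #); M halts in state C.

C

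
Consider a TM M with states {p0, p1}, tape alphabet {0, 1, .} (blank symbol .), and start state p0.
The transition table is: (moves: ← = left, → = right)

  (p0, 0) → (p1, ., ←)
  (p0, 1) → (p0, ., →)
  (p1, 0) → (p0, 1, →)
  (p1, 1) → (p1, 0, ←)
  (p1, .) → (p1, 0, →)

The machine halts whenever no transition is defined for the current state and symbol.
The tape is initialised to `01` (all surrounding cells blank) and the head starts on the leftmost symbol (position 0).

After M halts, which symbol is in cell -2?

p0 | ..[0]1   read 0 → write ., move ←, go to p1
p1 | .[.].1   read . → write 0, move →, go to p1
p1 | .0[.]1   read . → write 0, move →, go to p1
p1 | .00[1]   read 1 → write 0, move ←, go to p1
p1 | .0[0]0   read 0 → write 1, move →, go to p0
p0 | .01[0]   read 0 → write ., move ←, go to p1
p1 | .0[1].   read 1 → write 0, move ←, go to p1
p1 | .[0]0.   read 0 → write 1, move →, go to p0
p0 | .1[0].   read 0 → write ., move ←, go to p1
p1 | .[1]..   read 1 → write 0, move ←, go to p1
p1 | [.]0..   read . → write 0, move →, go to p1
p1 | 0[0]..   read 0 → write 1, move →, go to p0
p0 | 01[.].
Cell -2 holds 0 when M halts.

0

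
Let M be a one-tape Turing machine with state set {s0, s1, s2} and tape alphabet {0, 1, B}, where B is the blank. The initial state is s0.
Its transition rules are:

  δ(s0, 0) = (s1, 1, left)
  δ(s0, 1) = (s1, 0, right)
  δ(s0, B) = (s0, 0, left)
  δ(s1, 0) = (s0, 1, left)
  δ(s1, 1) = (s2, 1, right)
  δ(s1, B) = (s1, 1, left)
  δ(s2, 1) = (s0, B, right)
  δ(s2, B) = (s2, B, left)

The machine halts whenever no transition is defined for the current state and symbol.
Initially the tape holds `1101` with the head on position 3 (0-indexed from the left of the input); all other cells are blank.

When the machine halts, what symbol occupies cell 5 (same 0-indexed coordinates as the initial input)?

state=s0 head=3 tape=110[1]BB   (s0,1)→(s1,0,right)
state=s1 head=4 tape=1100[B]B   (s1,B)→(s1,1,left)
state=s1 head=3 tape=110[0]1B   (s1,0)→(s0,1,left)
state=s0 head=2 tape=11[0]11B   (s0,0)→(s1,1,left)
state=s1 head=1 tape=1[1]111B   (s1,1)→(s2,1,right)
state=s2 head=2 tape=11[1]11B   (s2,1)→(s0,B,right)
state=s0 head=3 tape=11B[1]1B   (s0,1)→(s1,0,right)
state=s1 head=4 tape=11B0[1]B   (s1,1)→(s2,1,right)
state=s2 head=5 tape=11B01[B]   (s2,B)→(s2,B,left)
state=s2 head=4 tape=11B0[1]B   (s2,1)→(s0,B,right)
state=s0 head=5 tape=11B0B[B]   (s0,B)→(s0,0,left)
state=s0 head=4 tape=11B0[B]0   (s0,B)→(s0,0,left)
state=s0 head=3 tape=11B[0]00   (s0,0)→(s1,1,left)
state=s1 head=2 tape=11[B]100   (s1,B)→(s1,1,left)
state=s1 head=1 tape=1[1]1100   (s1,1)→(s2,1,right)
state=s2 head=2 tape=11[1]100   (s2,1)→(s0,B,right)
state=s0 head=3 tape=11B[1]00   (s0,1)→(s1,0,right)
state=s1 head=4 tape=11B0[0]0   (s1,0)→(s0,1,left)
state=s0 head=3 tape=11B[0]10   (s0,0)→(s1,1,left)
state=s1 head=2 tape=11[B]110   (s1,B)→(s1,1,left)
state=s1 head=1 tape=1[1]1110   (s1,1)→(s2,1,right)
state=s2 head=2 tape=11[1]110   (s2,1)→(s0,B,right)
state=s0 head=3 tape=11B[1]10   (s0,1)→(s1,0,right)
state=s1 head=4 tape=11B0[1]0   (s1,1)→(s2,1,right)
state=s2 head=5 tape=11B01[0]
Cell 5 holds 0 when M halts.

0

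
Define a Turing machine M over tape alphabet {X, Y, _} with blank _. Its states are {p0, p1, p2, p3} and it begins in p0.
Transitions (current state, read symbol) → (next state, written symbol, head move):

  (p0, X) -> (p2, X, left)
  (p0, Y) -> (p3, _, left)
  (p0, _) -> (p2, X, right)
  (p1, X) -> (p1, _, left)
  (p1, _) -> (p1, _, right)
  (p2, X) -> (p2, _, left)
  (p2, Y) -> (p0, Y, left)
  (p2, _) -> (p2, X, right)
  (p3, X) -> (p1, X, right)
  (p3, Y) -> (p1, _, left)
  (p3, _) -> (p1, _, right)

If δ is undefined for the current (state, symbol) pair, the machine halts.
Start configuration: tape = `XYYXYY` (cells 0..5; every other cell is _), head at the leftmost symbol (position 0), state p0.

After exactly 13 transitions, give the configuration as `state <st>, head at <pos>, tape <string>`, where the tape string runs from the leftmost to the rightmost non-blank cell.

state p2, head at -1, tape XX_XYYXYY

state=p0 head=0 tape=___[X]YYXYY   (p0,X)→(p2,X,left)
state=p2 head=-1 tape=__[_]XYYXYY   (p2,_)→(p2,X,right)
state=p2 head=0 tape=__X[X]YYXYY   (p2,X)→(p2,_,left)
state=p2 head=-1 tape=__[X]_YYXYY   (p2,X)→(p2,_,left)
state=p2 head=-2 tape=_[_]__YYXYY   (p2,_)→(p2,X,right)
state=p2 head=-1 tape=_X[_]_YYXYY   (p2,_)→(p2,X,right)
state=p2 head=0 tape=_XX[_]YYXYY   (p2,_)→(p2,X,right)
state=p2 head=1 tape=_XXX[Y]YXYY   (p2,Y)→(p0,Y,left)
state=p0 head=0 tape=_XX[X]YYXYY   (p0,X)→(p2,X,left)
state=p2 head=-1 tape=_X[X]XYYXYY   (p2,X)→(p2,_,left)
state=p2 head=-2 tape=_[X]_XYYXYY   (p2,X)→(p2,_,left)
state=p2 head=-3 tape=[_]__XYYXYY   (p2,_)→(p2,X,right)
state=p2 head=-2 tape=X[_]_XYYXYY   (p2,_)→(p2,X,right)
state=p2 head=-1 tape=XX[_]XYYXYY
After 13 steps: state p2, head at -1, tape XX_XYYXYY.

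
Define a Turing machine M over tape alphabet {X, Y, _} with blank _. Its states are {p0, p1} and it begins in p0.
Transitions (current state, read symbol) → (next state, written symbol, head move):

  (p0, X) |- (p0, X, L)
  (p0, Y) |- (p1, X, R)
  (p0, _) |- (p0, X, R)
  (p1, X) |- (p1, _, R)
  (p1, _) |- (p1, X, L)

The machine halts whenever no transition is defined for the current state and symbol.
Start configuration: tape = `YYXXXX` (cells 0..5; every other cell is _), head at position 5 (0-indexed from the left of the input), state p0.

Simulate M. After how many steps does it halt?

27

state=p0 head=5 tape=YYXXX[X]__   (p0,X)→(p0,X,L)
state=p0 head=4 tape=YYXX[X]X__   (p0,X)→(p0,X,L)
state=p0 head=3 tape=YYX[X]XX__   (p0,X)→(p0,X,L)
state=p0 head=2 tape=YY[X]XXX__   (p0,X)→(p0,X,L)
state=p0 head=1 tape=Y[Y]XXXX__   (p0,Y)→(p1,X,R)
state=p1 head=2 tape=YX[X]XXX__   (p1,X)→(p1,_,R)
state=p1 head=3 tape=YX_[X]XX__   (p1,X)→(p1,_,R)
state=p1 head=4 tape=YX__[X]X__   (p1,X)→(p1,_,R)
state=p1 head=5 tape=YX___[X]__   (p1,X)→(p1,_,R)
state=p1 head=6 tape=YX____[_]_   (p1,_)→(p1,X,L)
state=p1 head=5 tape=YX___[_]X_   (p1,_)→(p1,X,L)
state=p1 head=4 tape=YX__[_]XX_   (p1,_)→(p1,X,L)
state=p1 head=3 tape=YX_[_]XXX_   (p1,_)→(p1,X,L)
state=p1 head=2 tape=YX[_]XXXX_   (p1,_)→(p1,X,L)
state=p1 head=1 tape=Y[X]XXXXX_   (p1,X)→(p1,_,R)
state=p1 head=2 tape=Y_[X]XXXX_   (p1,X)→(p1,_,R)
state=p1 head=3 tape=Y__[X]XXX_   (p1,X)→(p1,_,R)
state=p1 head=4 tape=Y___[X]XX_   (p1,X)→(p1,_,R)
state=p1 head=5 tape=Y____[X]X_   (p1,X)→(p1,_,R)
state=p1 head=6 tape=Y_____[X]_   (p1,X)→(p1,_,R)
state=p1 head=7 tape=Y______[_]   (p1,_)→(p1,X,L)
state=p1 head=6 tape=Y_____[_]X   (p1,_)→(p1,X,L)
state=p1 head=5 tape=Y____[_]XX   (p1,_)→(p1,X,L)
state=p1 head=4 tape=Y___[_]XXX   (p1,_)→(p1,X,L)
state=p1 head=3 tape=Y__[_]XXXX   (p1,_)→(p1,X,L)
state=p1 head=2 tape=Y_[_]XXXXX   (p1,_)→(p1,X,L)
state=p1 head=1 tape=Y[_]XXXXXX   (p1,_)→(p1,X,L)
state=p1 head=0 tape=[Y]XXXXXXX
M halts after 27 transitions.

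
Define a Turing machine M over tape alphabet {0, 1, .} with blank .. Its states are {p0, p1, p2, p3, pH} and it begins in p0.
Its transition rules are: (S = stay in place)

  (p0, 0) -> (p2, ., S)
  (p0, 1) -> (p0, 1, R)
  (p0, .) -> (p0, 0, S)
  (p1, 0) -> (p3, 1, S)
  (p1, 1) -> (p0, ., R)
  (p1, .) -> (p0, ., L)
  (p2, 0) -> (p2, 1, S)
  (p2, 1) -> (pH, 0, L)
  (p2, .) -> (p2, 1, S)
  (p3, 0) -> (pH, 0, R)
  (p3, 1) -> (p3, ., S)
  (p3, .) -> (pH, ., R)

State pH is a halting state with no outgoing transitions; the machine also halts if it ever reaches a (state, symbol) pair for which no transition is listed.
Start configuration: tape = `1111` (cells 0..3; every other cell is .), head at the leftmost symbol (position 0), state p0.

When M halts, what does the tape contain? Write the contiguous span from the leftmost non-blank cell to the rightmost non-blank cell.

11110

state=p0 head=0 tape=[1]111.   (p0,1)→(p0,1,R)
state=p0 head=1 tape=1[1]11.   (p0,1)→(p0,1,R)
state=p0 head=2 tape=11[1]1.   (p0,1)→(p0,1,R)
state=p0 head=3 tape=111[1].   (p0,1)→(p0,1,R)
state=p0 head=4 tape=1111[.]   (p0,.)→(p0,0,S)
state=p0 head=4 tape=1111[0]   (p0,0)→(p2,.,S)
state=p2 head=4 tape=1111[.]   (p2,.)→(p2,1,S)
state=p2 head=4 tape=1111[1]   (p2,1)→(pH,0,L)
state=pH head=3 tape=111[1]0
The non-blank tape span at halt is 11110.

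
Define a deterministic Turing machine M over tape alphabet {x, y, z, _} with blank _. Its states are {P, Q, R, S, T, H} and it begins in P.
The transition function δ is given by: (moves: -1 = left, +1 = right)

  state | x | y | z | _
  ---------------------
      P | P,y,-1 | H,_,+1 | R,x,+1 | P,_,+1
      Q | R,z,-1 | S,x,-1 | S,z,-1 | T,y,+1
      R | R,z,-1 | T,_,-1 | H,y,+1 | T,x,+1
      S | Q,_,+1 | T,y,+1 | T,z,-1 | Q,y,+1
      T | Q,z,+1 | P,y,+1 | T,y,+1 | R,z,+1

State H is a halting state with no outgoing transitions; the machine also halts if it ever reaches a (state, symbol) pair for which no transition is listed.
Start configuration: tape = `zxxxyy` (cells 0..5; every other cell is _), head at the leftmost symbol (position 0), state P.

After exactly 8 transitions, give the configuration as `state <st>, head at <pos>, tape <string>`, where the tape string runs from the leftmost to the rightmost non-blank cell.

state R, head at 2, tape xyyzzyy

P | _[z]xxxyy   read z → write x, move +1, go to R
R | _x[x]xxyy   read x → write z, move -1, go to R
R | _[x]zxxyy   read x → write z, move -1, go to R
R | [_]zzxxyy   read _ → write x, move +1, go to T
T | x[z]zxxyy   read z → write y, move +1, go to T
T | xy[z]xxyy   read z → write y, move +1, go to T
T | xyy[x]xyy   read x → write z, move +1, go to Q
Q | xyyz[x]yy   read x → write z, move -1, go to R
R | xyy[z]zyy
After 8 steps: state R, head at 2, tape xyyzzyy.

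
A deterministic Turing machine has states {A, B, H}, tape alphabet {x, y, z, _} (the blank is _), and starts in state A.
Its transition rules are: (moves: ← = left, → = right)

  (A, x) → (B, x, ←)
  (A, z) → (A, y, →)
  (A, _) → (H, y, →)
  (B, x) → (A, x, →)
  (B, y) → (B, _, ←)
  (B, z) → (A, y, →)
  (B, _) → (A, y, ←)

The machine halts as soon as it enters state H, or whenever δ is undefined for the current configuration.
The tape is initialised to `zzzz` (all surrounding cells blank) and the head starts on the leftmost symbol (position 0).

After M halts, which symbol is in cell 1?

y

A | [z]zzz__   read z → write y, move →, go to A
A | y[z]zz__   read z → write y, move →, go to A
A | yy[z]z__   read z → write y, move →, go to A
A | yyy[z]__   read z → write y, move →, go to A
A | yyyy[_]_   read _ → write y, move →, go to H
H | yyyyy[_]
Cell 1 holds y when M halts.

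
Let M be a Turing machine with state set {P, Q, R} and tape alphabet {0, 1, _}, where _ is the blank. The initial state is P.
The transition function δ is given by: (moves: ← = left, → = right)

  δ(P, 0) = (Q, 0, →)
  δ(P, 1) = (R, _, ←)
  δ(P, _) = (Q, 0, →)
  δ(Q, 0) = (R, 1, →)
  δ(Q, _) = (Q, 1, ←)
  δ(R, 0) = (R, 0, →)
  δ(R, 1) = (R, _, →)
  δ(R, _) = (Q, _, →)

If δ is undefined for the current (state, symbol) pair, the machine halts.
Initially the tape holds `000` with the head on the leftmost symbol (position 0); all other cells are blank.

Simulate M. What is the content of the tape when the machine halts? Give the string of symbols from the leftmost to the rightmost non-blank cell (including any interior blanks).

0111111

state=P head=0 tape=[0]00____   (P,0)→(Q,0,→)
state=Q head=1 tape=0[0]0____   (Q,0)→(R,1,→)
state=R head=2 tape=01[0]____   (R,0)→(R,0,→)
state=R head=3 tape=010[_]___   (R,_)→(Q,_,→)
state=Q head=4 tape=010_[_]__   (Q,_)→(Q,1,←)
state=Q head=3 tape=010[_]1__   (Q,_)→(Q,1,←)
state=Q head=2 tape=01[0]11__   (Q,0)→(R,1,→)
state=R head=3 tape=011[1]1__   (R,1)→(R,_,→)
state=R head=4 tape=011_[1]__   (R,1)→(R,_,→)
state=R head=5 tape=011__[_]_   (R,_)→(Q,_,→)
state=Q head=6 tape=011___[_]   (Q,_)→(Q,1,←)
state=Q head=5 tape=011__[_]1   (Q,_)→(Q,1,←)
state=Q head=4 tape=011_[_]11   (Q,_)→(Q,1,←)
state=Q head=3 tape=011[_]111   (Q,_)→(Q,1,←)
state=Q head=2 tape=01[1]1111
The non-blank tape span at halt is 0111111.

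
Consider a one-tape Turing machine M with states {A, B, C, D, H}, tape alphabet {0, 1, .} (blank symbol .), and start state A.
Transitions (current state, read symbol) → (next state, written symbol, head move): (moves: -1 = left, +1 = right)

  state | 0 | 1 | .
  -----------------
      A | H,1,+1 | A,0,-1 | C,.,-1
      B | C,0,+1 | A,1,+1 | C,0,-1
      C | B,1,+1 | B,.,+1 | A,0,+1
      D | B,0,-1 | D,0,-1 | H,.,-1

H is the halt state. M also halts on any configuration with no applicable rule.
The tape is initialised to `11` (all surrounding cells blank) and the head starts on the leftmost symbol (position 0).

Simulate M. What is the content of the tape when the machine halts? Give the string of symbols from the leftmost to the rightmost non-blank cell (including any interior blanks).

0101

A | ..[1]1..   read 1 → write 0, move -1, go to A
A | .[.]01..   read . → write ., move -1, go to C
C | [.].01..   read . → write 0, move +1, go to A
A | 0[.]01..   read . → write ., move -1, go to C
C | [0].01..   read 0 → write 1, move +1, go to B
B | 1[.]01..   read . → write 0, move -1, go to C
C | [1]001..   read 1 → write ., move +1, go to B
B | .[0]01..   read 0 → write 0, move +1, go to C
C | .0[0]1..   read 0 → write 1, move +1, go to B
B | .01[1]..   read 1 → write 1, move +1, go to A
A | .011[.].   read . → write ., move -1, go to C
C | .01[1]..   read 1 → write ., move +1, go to B
B | .01.[.].   read . → write 0, move -1, go to C
C | .01[.]0.   read . → write 0, move +1, go to A
A | .010[0].   read 0 → write 1, move +1, go to H
H | .0101[.]
The non-blank tape span at halt is 0101.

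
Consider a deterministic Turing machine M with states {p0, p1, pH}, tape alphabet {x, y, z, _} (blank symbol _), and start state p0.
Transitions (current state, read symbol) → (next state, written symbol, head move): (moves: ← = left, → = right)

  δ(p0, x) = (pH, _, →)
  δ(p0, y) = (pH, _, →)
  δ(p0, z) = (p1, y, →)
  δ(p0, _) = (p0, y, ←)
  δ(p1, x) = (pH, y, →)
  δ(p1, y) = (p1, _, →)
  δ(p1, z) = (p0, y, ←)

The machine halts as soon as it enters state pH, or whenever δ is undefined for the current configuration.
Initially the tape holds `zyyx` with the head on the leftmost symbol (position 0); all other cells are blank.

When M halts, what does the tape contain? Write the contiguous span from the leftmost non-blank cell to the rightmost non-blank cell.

y__y

state=p0 head=0 tape=[z]yyx_   (p0,z)→(p1,y,→)
state=p1 head=1 tape=y[y]yx_   (p1,y)→(p1,_,→)
state=p1 head=2 tape=y_[y]x_   (p1,y)→(p1,_,→)
state=p1 head=3 tape=y__[x]_   (p1,x)→(pH,y,→)
state=pH head=4 tape=y__y[_]
The non-blank tape span at halt is y__y.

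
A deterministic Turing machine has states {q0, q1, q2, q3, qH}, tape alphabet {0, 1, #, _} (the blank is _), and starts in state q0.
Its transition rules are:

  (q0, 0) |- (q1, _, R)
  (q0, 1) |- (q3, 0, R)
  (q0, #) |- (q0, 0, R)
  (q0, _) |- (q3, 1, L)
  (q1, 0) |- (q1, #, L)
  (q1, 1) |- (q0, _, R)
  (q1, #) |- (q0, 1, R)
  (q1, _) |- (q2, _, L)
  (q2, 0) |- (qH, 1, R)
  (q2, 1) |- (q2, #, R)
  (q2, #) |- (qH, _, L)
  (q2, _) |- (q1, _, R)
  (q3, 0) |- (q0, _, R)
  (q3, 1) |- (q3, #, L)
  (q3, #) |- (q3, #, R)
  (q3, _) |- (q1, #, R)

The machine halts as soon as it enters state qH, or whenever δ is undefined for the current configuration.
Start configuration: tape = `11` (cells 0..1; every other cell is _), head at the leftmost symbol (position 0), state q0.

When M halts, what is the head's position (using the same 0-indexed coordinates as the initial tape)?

q0 | [1]1___   read 1 → write 0, move R, go to q3
q3 | 0[1]___   read 1 → write #, move L, go to q3
q3 | [0]#___   read 0 → write _, move R, go to q0
q0 | _[#]___   read # → write 0, move R, go to q0
q0 | _0[_]__   read _ → write 1, move L, go to q3
q3 | _[0]1__   read 0 → write _, move R, go to q0
q0 | __[1]__   read 1 → write 0, move R, go to q3
q3 | __0[_]_   read _ → write #, move R, go to q1
q1 | __0#[_]   read _ → write _, move L, go to q2
q2 | __0[#]_   read # → write _, move L, go to qH
qH | __[0]__
At halt the head is at cell 2.

2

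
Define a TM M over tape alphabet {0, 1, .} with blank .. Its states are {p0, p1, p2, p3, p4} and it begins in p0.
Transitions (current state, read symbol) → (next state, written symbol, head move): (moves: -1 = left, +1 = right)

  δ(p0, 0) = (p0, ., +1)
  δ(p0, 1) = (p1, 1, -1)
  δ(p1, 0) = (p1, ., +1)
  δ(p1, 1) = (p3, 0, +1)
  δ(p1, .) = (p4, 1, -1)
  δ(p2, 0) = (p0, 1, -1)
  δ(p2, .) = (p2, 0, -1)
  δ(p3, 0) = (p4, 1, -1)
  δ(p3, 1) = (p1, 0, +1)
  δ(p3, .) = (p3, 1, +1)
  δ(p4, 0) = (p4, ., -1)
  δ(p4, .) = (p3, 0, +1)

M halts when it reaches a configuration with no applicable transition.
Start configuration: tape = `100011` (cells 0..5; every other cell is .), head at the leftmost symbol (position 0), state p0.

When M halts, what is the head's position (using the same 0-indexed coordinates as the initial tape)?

5

state=p0 head=0 tape=...[1]00011..   (p0,1)→(p1,1,-1)
state=p1 head=-1 tape=..[.]100011..   (p1,.)→(p4,1,-1)
state=p4 head=-2 tape=.[.]1100011..   (p4,.)→(p3,0,+1)
state=p3 head=-1 tape=.0[1]100011..   (p3,1)→(p1,0,+1)
state=p1 head=0 tape=.00[1]00011..   (p1,1)→(p3,0,+1)
state=p3 head=1 tape=.000[0]0011..   (p3,0)→(p4,1,-1)
state=p4 head=0 tape=.00[0]10011..   (p4,0)→(p4,.,-1)
state=p4 head=-1 tape=.0[0].10011..   (p4,0)→(p4,.,-1)
state=p4 head=-2 tape=.[0]..10011..   (p4,0)→(p4,.,-1)
state=p4 head=-3 tape=[.]...10011..   (p4,.)→(p3,0,+1)
state=p3 head=-2 tape=0[.]..10011..   (p3,.)→(p3,1,+1)
state=p3 head=-1 tape=01[.].10011..   (p3,.)→(p3,1,+1)
state=p3 head=0 tape=011[.]10011..   (p3,.)→(p3,1,+1)
state=p3 head=1 tape=0111[1]0011..   (p3,1)→(p1,0,+1)
state=p1 head=2 tape=01110[0]011..   (p1,0)→(p1,.,+1)
state=p1 head=3 tape=01110.[0]11..   (p1,0)→(p1,.,+1)
state=p1 head=4 tape=01110..[1]1..   (p1,1)→(p3,0,+1)
state=p3 head=5 tape=01110..0[1]..   (p3,1)→(p1,0,+1)
state=p1 head=6 tape=01110..00[.].   (p1,.)→(p4,1,-1)
state=p4 head=5 tape=01110..0[0]1.   (p4,0)→(p4,.,-1)
state=p4 head=4 tape=01110..[0].1.   (p4,0)→(p4,.,-1)
state=p4 head=3 tape=01110.[.]..1.   (p4,.)→(p3,0,+1)
state=p3 head=4 tape=01110.0[.].1.   (p3,.)→(p3,1,+1)
state=p3 head=5 tape=01110.01[.]1.   (p3,.)→(p3,1,+1)
state=p3 head=6 tape=01110.011[1].   (p3,1)→(p1,0,+1)
state=p1 head=7 tape=01110.0110[.]   (p1,.)→(p4,1,-1)
state=p4 head=6 tape=01110.011[0]1   (p4,0)→(p4,.,-1)
state=p4 head=5 tape=01110.01[1].1
At halt the head is at cell 5.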